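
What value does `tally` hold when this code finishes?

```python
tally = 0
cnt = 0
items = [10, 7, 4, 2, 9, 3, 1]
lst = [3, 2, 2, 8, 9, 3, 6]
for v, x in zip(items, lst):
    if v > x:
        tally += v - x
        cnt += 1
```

Let's trace through this code step by step.

Initialize: tally = 0
Initialize: cnt = 0
Initialize: items = [10, 7, 4, 2, 9, 3, 1]
Initialize: lst = [3, 2, 2, 8, 9, 3, 6]
Entering loop: for v, x in zip(items, lst):

After execution: tally = 14
14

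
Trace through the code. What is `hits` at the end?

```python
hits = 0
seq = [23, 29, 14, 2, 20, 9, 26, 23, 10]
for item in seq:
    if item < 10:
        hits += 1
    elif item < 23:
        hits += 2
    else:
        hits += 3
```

Let's trace through this code step by step.

Initialize: hits = 0
Initialize: seq = [23, 29, 14, 2, 20, 9, 26, 23, 10]
Entering loop: for item in seq:

After execution: hits = 20
20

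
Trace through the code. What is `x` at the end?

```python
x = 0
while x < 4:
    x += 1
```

Let's trace through this code step by step.

Initialize: x = 0
Entering loop: while x < 4:

After execution: x = 4
4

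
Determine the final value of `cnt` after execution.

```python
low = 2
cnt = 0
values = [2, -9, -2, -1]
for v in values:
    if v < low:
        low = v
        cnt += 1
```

Let's trace through this code step by step.

Initialize: low = 2
Initialize: cnt = 0
Initialize: values = [2, -9, -2, -1]
Entering loop: for v in values:

After execution: cnt = 1
1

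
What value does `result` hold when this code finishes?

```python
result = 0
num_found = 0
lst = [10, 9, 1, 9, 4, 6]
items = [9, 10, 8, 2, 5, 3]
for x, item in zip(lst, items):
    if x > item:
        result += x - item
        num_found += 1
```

Let's trace through this code step by step.

Initialize: result = 0
Initialize: num_found = 0
Initialize: lst = [10, 9, 1, 9, 4, 6]
Initialize: items = [9, 10, 8, 2, 5, 3]
Entering loop: for x, item in zip(lst, items):

After execution: result = 11
11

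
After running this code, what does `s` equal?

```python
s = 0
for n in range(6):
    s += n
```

Let's trace through this code step by step.

Initialize: s = 0
Entering loop: for n in range(6):

After execution: s = 15
15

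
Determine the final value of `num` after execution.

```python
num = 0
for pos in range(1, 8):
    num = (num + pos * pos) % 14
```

Let's trace through this code step by step.

Initialize: num = 0
Entering loop: for pos in range(1, 8):

After execution: num = 0
0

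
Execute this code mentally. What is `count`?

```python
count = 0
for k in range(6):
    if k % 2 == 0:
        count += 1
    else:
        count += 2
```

Let's trace through this code step by step.

Initialize: count = 0
Entering loop: for k in range(6):

After execution: count = 9
9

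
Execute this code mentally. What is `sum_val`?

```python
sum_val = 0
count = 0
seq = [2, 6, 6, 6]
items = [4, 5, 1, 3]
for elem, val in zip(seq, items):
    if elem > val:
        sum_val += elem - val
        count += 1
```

Let's trace through this code step by step.

Initialize: sum_val = 0
Initialize: count = 0
Initialize: seq = [2, 6, 6, 6]
Initialize: items = [4, 5, 1, 3]
Entering loop: for elem, val in zip(seq, items):

After execution: sum_val = 9
9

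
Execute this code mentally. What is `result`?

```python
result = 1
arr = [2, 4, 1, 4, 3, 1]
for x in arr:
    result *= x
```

Let's trace through this code step by step.

Initialize: result = 1
Initialize: arr = [2, 4, 1, 4, 3, 1]
Entering loop: for x in arr:

After execution: result = 96
96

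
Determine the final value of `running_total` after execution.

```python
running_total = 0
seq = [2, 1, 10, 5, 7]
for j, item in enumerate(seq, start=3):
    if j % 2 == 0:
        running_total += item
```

Let's trace through this code step by step.

Initialize: running_total = 0
Initialize: seq = [2, 1, 10, 5, 7]
Entering loop: for j, item in enumerate(seq, start=3):

After execution: running_total = 6
6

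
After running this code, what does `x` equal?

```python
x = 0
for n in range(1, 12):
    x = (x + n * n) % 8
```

Let's trace through this code step by step.

Initialize: x = 0
Entering loop: for n in range(1, 12):

After execution: x = 2
2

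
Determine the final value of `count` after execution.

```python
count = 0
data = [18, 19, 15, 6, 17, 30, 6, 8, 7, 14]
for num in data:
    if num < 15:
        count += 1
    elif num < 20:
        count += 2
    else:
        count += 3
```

Let's trace through this code step by step.

Initialize: count = 0
Initialize: data = [18, 19, 15, 6, 17, 30, 6, 8, 7, 14]
Entering loop: for num in data:

After execution: count = 16
16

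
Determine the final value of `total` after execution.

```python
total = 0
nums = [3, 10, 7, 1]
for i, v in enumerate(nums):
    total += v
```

Let's trace through this code step by step.

Initialize: total = 0
Initialize: nums = [3, 10, 7, 1]
Entering loop: for i, v in enumerate(nums):

After execution: total = 21
21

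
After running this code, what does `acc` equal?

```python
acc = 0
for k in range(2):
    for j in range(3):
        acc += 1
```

Let's trace through this code step by step.

Initialize: acc = 0
Entering loop: for k in range(2):

After execution: acc = 6
6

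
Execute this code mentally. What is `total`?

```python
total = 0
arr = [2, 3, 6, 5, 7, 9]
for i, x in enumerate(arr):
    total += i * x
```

Let's trace through this code step by step.

Initialize: total = 0
Initialize: arr = [2, 3, 6, 5, 7, 9]
Entering loop: for i, x in enumerate(arr):

After execution: total = 103
103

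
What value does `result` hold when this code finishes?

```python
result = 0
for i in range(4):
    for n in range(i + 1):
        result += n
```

Let's trace through this code step by step.

Initialize: result = 0
Entering loop: for i in range(4):

After execution: result = 10
10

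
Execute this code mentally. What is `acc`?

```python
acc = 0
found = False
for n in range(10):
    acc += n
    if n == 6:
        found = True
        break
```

Let's trace through this code step by step.

Initialize: acc = 0
Initialize: found = False
Entering loop: for n in range(10):

After execution: acc = 21
21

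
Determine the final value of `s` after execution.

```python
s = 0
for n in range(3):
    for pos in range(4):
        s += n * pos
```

Let's trace through this code step by step.

Initialize: s = 0
Entering loop: for n in range(3):

After execution: s = 18
18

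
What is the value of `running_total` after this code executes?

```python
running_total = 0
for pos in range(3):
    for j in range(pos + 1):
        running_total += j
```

Let's trace through this code step by step.

Initialize: running_total = 0
Entering loop: for pos in range(3):

After execution: running_total = 4
4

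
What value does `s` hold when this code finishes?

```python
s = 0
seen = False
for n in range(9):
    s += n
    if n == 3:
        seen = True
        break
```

Let's trace through this code step by step.

Initialize: s = 0
Initialize: seen = False
Entering loop: for n in range(9):

After execution: s = 6
6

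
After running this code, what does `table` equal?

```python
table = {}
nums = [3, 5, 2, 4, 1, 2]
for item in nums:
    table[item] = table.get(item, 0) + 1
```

Let's trace through this code step by step.

Initialize: table = {}
Initialize: nums = [3, 5, 2, 4, 1, 2]
Entering loop: for item in nums:

After execution: table = {3: 1, 5: 1, 2: 2, 4: 1, 1: 1}
{3: 1, 5: 1, 2: 2, 4: 1, 1: 1}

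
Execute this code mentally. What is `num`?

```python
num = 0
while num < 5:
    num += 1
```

Let's trace through this code step by step.

Initialize: num = 0
Entering loop: while num < 5:

After execution: num = 5
5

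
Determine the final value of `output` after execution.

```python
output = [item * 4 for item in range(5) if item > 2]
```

Let's trace through this code step by step.

Initialize: output = [item * 4 for item in range(5) if item > 2]

After execution: output = [12, 16]
[12, 16]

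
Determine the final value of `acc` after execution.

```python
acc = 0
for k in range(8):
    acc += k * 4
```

Let's trace through this code step by step.

Initialize: acc = 0
Entering loop: for k in range(8):

After execution: acc = 112
112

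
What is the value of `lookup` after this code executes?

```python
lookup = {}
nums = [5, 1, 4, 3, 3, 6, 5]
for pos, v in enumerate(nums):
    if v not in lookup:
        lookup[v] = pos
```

Let's trace through this code step by step.

Initialize: lookup = {}
Initialize: nums = [5, 1, 4, 3, 3, 6, 5]
Entering loop: for pos, v in enumerate(nums):

After execution: lookup = {5: 0, 1: 1, 4: 2, 3: 3, 6: 5}
{5: 0, 1: 1, 4: 2, 3: 3, 6: 5}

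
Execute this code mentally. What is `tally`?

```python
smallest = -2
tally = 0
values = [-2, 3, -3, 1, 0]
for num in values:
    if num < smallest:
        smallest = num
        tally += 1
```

Let's trace through this code step by step.

Initialize: smallest = -2
Initialize: tally = 0
Initialize: values = [-2, 3, -3, 1, 0]
Entering loop: for num in values:

After execution: tally = 1
1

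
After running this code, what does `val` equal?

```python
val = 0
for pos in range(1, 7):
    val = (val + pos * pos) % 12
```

Let's trace through this code step by step.

Initialize: val = 0
Entering loop: for pos in range(1, 7):

After execution: val = 7
7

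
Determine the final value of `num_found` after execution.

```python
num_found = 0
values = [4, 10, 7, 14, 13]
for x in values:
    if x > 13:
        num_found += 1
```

Let's trace through this code step by step.

Initialize: num_found = 0
Initialize: values = [4, 10, 7, 14, 13]
Entering loop: for x in values:

After execution: num_found = 1
1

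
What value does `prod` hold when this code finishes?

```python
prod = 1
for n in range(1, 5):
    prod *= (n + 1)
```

Let's trace through this code step by step.

Initialize: prod = 1
Entering loop: for n in range(1, 5):

After execution: prod = 120
120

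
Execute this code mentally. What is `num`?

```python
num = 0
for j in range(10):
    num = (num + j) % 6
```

Let's trace through this code step by step.

Initialize: num = 0
Entering loop: for j in range(10):

After execution: num = 3
3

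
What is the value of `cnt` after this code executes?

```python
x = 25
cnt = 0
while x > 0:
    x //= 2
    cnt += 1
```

Let's trace through this code step by step.

Initialize: x = 25
Initialize: cnt = 0
Entering loop: while x > 0:

After execution: cnt = 5
5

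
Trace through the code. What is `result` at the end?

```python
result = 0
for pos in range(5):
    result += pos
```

Let's trace through this code step by step.

Initialize: result = 0
Entering loop: for pos in range(5):

After execution: result = 10
10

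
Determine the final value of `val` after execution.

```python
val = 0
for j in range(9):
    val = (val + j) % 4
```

Let's trace through this code step by step.

Initialize: val = 0
Entering loop: for j in range(9):

After execution: val = 0
0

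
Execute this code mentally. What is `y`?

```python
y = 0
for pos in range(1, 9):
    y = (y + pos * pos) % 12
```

Let's trace through this code step by step.

Initialize: y = 0
Entering loop: for pos in range(1, 9):

After execution: y = 0
0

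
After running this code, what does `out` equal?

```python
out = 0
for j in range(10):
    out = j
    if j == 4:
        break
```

Let's trace through this code step by step.

Initialize: out = 0
Entering loop: for j in range(10):

After execution: out = 4
4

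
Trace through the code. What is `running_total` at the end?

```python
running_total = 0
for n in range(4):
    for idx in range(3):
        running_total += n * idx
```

Let's trace through this code step by step.

Initialize: running_total = 0
Entering loop: for n in range(4):

After execution: running_total = 18
18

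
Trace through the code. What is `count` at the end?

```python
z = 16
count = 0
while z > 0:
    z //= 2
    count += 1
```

Let's trace through this code step by step.

Initialize: z = 16
Initialize: count = 0
Entering loop: while z > 0:

After execution: count = 5
5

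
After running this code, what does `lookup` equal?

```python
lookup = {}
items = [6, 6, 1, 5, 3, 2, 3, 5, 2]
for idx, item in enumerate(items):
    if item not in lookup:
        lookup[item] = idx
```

Let's trace through this code step by step.

Initialize: lookup = {}
Initialize: items = [6, 6, 1, 5, 3, 2, 3, 5, 2]
Entering loop: for idx, item in enumerate(items):

After execution: lookup = {6: 0, 1: 2, 5: 3, 3: 4, 2: 5}
{6: 0, 1: 2, 5: 3, 3: 4, 2: 5}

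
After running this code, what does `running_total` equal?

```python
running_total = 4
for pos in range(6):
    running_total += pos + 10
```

Let's trace through this code step by step.

Initialize: running_total = 4
Entering loop: for pos in range(6):

After execution: running_total = 79
79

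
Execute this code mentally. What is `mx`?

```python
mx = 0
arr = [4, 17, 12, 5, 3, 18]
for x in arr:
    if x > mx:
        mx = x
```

Let's trace through this code step by step.

Initialize: mx = 0
Initialize: arr = [4, 17, 12, 5, 3, 18]
Entering loop: for x in arr:

After execution: mx = 18
18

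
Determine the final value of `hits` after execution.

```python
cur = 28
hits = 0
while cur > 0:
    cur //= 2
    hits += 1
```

Let's trace through this code step by step.

Initialize: cur = 28
Initialize: hits = 0
Entering loop: while cur > 0:

After execution: hits = 5
5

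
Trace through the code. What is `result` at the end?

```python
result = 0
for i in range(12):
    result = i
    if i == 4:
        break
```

Let's trace through this code step by step.

Initialize: result = 0
Entering loop: for i in range(12):

After execution: result = 4
4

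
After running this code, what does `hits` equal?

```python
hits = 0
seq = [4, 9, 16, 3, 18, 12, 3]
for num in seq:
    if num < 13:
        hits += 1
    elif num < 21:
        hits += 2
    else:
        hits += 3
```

Let's trace through this code step by step.

Initialize: hits = 0
Initialize: seq = [4, 9, 16, 3, 18, 12, 3]
Entering loop: for num in seq:

After execution: hits = 9
9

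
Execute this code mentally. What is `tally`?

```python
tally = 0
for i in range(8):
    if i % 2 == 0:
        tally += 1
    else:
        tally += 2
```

Let's trace through this code step by step.

Initialize: tally = 0
Entering loop: for i in range(8):

After execution: tally = 12
12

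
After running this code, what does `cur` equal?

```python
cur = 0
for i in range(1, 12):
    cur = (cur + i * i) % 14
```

Let's trace through this code step by step.

Initialize: cur = 0
Entering loop: for i in range(1, 12):

After execution: cur = 2
2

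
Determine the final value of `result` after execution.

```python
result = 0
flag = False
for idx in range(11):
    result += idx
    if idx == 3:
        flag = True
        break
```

Let's trace through this code step by step.

Initialize: result = 0
Initialize: flag = False
Entering loop: for idx in range(11):

After execution: result = 6
6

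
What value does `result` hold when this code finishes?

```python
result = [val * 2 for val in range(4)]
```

Let's trace through this code step by step.

Initialize: result = [val * 2 for val in range(4)]

After execution: result = [0, 2, 4, 6]
[0, 2, 4, 6]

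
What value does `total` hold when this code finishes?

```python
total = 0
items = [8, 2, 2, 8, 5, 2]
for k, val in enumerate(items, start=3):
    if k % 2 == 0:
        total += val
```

Let's trace through this code step by step.

Initialize: total = 0
Initialize: items = [8, 2, 2, 8, 5, 2]
Entering loop: for k, val in enumerate(items, start=3):

After execution: total = 12
12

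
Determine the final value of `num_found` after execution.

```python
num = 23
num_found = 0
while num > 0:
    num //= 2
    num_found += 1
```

Let's trace through this code step by step.

Initialize: num = 23
Initialize: num_found = 0
Entering loop: while num > 0:

After execution: num_found = 5
5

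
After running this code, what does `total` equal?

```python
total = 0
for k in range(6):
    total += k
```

Let's trace through this code step by step.

Initialize: total = 0
Entering loop: for k in range(6):

After execution: total = 15
15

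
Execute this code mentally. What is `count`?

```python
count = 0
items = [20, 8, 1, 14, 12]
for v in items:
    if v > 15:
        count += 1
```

Let's trace through this code step by step.

Initialize: count = 0
Initialize: items = [20, 8, 1, 14, 12]
Entering loop: for v in items:

After execution: count = 1
1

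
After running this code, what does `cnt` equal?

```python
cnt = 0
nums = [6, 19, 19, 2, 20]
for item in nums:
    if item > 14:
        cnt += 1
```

Let's trace through this code step by step.

Initialize: cnt = 0
Initialize: nums = [6, 19, 19, 2, 20]
Entering loop: for item in nums:

After execution: cnt = 3
3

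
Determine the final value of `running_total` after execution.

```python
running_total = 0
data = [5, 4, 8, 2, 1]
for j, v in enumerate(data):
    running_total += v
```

Let's trace through this code step by step.

Initialize: running_total = 0
Initialize: data = [5, 4, 8, 2, 1]
Entering loop: for j, v in enumerate(data):

After execution: running_total = 20
20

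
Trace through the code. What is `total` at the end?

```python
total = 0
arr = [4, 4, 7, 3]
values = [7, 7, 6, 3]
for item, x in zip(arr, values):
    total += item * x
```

Let's trace through this code step by step.

Initialize: total = 0
Initialize: arr = [4, 4, 7, 3]
Initialize: values = [7, 7, 6, 3]
Entering loop: for item, x in zip(arr, values):

After execution: total = 107
107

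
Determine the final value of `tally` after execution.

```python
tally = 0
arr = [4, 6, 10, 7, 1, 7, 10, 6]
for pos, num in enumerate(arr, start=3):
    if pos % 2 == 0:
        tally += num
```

Let's trace through this code step by step.

Initialize: tally = 0
Initialize: arr = [4, 6, 10, 7, 1, 7, 10, 6]
Entering loop: for pos, num in enumerate(arr, start=3):

After execution: tally = 26
26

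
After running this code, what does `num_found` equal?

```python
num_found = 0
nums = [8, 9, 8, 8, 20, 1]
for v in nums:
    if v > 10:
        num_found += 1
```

Let's trace through this code step by step.

Initialize: num_found = 0
Initialize: nums = [8, 9, 8, 8, 20, 1]
Entering loop: for v in nums:

After execution: num_found = 1
1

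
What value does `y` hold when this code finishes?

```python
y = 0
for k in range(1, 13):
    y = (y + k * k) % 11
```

Let's trace through this code step by step.

Initialize: y = 0
Entering loop: for k in range(1, 13):

After execution: y = 1
1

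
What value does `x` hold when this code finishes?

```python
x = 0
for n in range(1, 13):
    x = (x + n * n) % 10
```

Let's trace through this code step by step.

Initialize: x = 0
Entering loop: for n in range(1, 13):

After execution: x = 0
0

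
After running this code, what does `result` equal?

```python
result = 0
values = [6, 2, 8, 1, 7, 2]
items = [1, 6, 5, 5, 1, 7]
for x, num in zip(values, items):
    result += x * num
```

Let's trace through this code step by step.

Initialize: result = 0
Initialize: values = [6, 2, 8, 1, 7, 2]
Initialize: items = [1, 6, 5, 5, 1, 7]
Entering loop: for x, num in zip(values, items):

After execution: result = 84
84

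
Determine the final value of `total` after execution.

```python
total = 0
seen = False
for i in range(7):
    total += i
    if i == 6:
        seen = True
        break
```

Let's trace through this code step by step.

Initialize: total = 0
Initialize: seen = False
Entering loop: for i in range(7):

After execution: total = 21
21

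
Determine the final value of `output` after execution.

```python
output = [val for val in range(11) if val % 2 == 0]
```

Let's trace through this code step by step.

Initialize: output = [val for val in range(11) if val % 2 == 0]

After execution: output = [0, 2, 4, 6, 8, 10]
[0, 2, 4, 6, 8, 10]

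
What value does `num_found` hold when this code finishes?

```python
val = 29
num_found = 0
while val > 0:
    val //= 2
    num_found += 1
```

Let's trace through this code step by step.

Initialize: val = 29
Initialize: num_found = 0
Entering loop: while val > 0:

After execution: num_found = 5
5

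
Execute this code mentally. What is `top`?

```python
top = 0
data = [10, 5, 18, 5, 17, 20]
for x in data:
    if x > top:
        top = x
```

Let's trace through this code step by step.

Initialize: top = 0
Initialize: data = [10, 5, 18, 5, 17, 20]
Entering loop: for x in data:

After execution: top = 20
20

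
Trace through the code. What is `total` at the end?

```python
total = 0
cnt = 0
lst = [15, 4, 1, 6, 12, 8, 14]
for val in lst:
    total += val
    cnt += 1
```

Let's trace through this code step by step.

Initialize: total = 0
Initialize: cnt = 0
Initialize: lst = [15, 4, 1, 6, 12, 8, 14]
Entering loop: for val in lst:

After execution: total = 60
60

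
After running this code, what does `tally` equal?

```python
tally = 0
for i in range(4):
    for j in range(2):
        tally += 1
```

Let's trace through this code step by step.

Initialize: tally = 0
Entering loop: for i in range(4):

After execution: tally = 8
8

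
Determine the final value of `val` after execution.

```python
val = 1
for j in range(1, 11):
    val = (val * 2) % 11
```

Let's trace through this code step by step.

Initialize: val = 1
Entering loop: for j in range(1, 11):

After execution: val = 1
1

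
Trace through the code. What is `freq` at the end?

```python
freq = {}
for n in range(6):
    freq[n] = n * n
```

Let's trace through this code step by step.

Initialize: freq = {}
Entering loop: for n in range(6):

After execution: freq = {0: 0, 1: 1, 2: 4, 3: 9, 4: 16, 5: 25}
{0: 0, 1: 1, 2: 4, 3: 9, 4: 16, 5: 25}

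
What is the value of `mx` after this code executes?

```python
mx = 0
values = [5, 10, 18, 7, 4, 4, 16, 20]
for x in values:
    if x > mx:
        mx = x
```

Let's trace through this code step by step.

Initialize: mx = 0
Initialize: values = [5, 10, 18, 7, 4, 4, 16, 20]
Entering loop: for x in values:

After execution: mx = 20
20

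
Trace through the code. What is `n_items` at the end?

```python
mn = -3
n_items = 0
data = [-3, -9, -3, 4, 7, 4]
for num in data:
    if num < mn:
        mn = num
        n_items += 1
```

Let's trace through this code step by step.

Initialize: mn = -3
Initialize: n_items = 0
Initialize: data = [-3, -9, -3, 4, 7, 4]
Entering loop: for num in data:

After execution: n_items = 1
1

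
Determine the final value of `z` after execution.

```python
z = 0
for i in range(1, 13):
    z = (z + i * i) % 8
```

Let's trace through this code step by step.

Initialize: z = 0
Entering loop: for i in range(1, 13):

After execution: z = 2
2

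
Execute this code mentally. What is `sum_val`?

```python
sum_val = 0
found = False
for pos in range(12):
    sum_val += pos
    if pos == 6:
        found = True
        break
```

Let's trace through this code step by step.

Initialize: sum_val = 0
Initialize: found = False
Entering loop: for pos in range(12):

After execution: sum_val = 21
21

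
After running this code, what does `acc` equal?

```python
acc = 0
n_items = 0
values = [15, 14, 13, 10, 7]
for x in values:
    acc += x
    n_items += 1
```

Let's trace through this code step by step.

Initialize: acc = 0
Initialize: n_items = 0
Initialize: values = [15, 14, 13, 10, 7]
Entering loop: for x in values:

After execution: acc = 59
59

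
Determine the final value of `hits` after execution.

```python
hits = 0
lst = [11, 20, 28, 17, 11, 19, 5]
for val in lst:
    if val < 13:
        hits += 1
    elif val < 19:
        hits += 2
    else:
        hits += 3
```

Let's trace through this code step by step.

Initialize: hits = 0
Initialize: lst = [11, 20, 28, 17, 11, 19, 5]
Entering loop: for val in lst:

After execution: hits = 14
14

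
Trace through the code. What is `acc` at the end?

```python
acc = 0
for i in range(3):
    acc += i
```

Let's trace through this code step by step.

Initialize: acc = 0
Entering loop: for i in range(3):

After execution: acc = 3
3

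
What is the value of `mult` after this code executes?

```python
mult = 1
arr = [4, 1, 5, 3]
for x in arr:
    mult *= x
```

Let's trace through this code step by step.

Initialize: mult = 1
Initialize: arr = [4, 1, 5, 3]
Entering loop: for x in arr:

After execution: mult = 60
60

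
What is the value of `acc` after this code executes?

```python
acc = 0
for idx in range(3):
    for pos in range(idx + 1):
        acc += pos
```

Let's trace through this code step by step.

Initialize: acc = 0
Entering loop: for idx in range(3):

After execution: acc = 4
4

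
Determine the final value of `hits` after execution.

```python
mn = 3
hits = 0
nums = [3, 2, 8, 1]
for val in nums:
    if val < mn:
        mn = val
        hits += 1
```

Let's trace through this code step by step.

Initialize: mn = 3
Initialize: hits = 0
Initialize: nums = [3, 2, 8, 1]
Entering loop: for val in nums:

After execution: hits = 2
2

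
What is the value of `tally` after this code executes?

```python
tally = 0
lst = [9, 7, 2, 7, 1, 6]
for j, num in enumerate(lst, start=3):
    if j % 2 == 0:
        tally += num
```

Let's trace through this code step by step.

Initialize: tally = 0
Initialize: lst = [9, 7, 2, 7, 1, 6]
Entering loop: for j, num in enumerate(lst, start=3):

After execution: tally = 20
20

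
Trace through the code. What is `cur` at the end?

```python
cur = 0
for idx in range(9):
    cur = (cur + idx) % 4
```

Let's trace through this code step by step.

Initialize: cur = 0
Entering loop: for idx in range(9):

After execution: cur = 0
0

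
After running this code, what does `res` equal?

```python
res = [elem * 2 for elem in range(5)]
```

Let's trace through this code step by step.

Initialize: res = [elem * 2 for elem in range(5)]

After execution: res = [0, 2, 4, 6, 8]
[0, 2, 4, 6, 8]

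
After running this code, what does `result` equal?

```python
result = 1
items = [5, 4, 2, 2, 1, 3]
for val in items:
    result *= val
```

Let's trace through this code step by step.

Initialize: result = 1
Initialize: items = [5, 4, 2, 2, 1, 3]
Entering loop: for val in items:

After execution: result = 240
240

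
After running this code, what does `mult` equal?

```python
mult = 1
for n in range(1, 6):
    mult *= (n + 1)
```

Let's trace through this code step by step.

Initialize: mult = 1
Entering loop: for n in range(1, 6):

After execution: mult = 720
720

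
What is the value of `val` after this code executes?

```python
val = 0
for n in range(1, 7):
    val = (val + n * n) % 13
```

Let's trace through this code step by step.

Initialize: val = 0
Entering loop: for n in range(1, 7):

After execution: val = 0
0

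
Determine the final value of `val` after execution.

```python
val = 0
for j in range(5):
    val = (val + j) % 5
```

Let's trace through this code step by step.

Initialize: val = 0
Entering loop: for j in range(5):

After execution: val = 0
0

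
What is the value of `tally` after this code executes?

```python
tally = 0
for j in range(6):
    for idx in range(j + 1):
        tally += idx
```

Let's trace through this code step by step.

Initialize: tally = 0
Entering loop: for j in range(6):

After execution: tally = 35
35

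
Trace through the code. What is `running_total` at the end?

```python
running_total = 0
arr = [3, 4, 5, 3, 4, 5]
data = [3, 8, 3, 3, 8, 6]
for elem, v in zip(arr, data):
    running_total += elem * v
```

Let's trace through this code step by step.

Initialize: running_total = 0
Initialize: arr = [3, 4, 5, 3, 4, 5]
Initialize: data = [3, 8, 3, 3, 8, 6]
Entering loop: for elem, v in zip(arr, data):

After execution: running_total = 127
127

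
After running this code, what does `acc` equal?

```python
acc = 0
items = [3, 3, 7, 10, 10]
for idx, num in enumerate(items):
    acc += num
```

Let's trace through this code step by step.

Initialize: acc = 0
Initialize: items = [3, 3, 7, 10, 10]
Entering loop: for idx, num in enumerate(items):

After execution: acc = 33
33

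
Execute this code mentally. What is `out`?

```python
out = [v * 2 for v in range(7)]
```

Let's trace through this code step by step.

Initialize: out = [v * 2 for v in range(7)]

After execution: out = [0, 2, 4, 6, 8, 10, 12]
[0, 2, 4, 6, 8, 10, 12]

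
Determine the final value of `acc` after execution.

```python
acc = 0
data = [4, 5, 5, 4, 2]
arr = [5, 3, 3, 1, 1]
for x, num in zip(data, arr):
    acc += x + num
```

Let's trace through this code step by step.

Initialize: acc = 0
Initialize: data = [4, 5, 5, 4, 2]
Initialize: arr = [5, 3, 3, 1, 1]
Entering loop: for x, num in zip(data, arr):

After execution: acc = 33
33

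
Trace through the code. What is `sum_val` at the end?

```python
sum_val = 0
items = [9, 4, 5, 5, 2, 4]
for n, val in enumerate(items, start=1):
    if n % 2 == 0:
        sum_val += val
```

Let's trace through this code step by step.

Initialize: sum_val = 0
Initialize: items = [9, 4, 5, 5, 2, 4]
Entering loop: for n, val in enumerate(items, start=1):

After execution: sum_val = 13
13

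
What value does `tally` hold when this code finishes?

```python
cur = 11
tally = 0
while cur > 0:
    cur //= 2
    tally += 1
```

Let's trace through this code step by step.

Initialize: cur = 11
Initialize: tally = 0
Entering loop: while cur > 0:

After execution: tally = 4
4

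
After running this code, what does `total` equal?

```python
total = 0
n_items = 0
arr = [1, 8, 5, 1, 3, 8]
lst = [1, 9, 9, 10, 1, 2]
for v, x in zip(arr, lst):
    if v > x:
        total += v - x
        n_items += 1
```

Let's trace through this code step by step.

Initialize: total = 0
Initialize: n_items = 0
Initialize: arr = [1, 8, 5, 1, 3, 8]
Initialize: lst = [1, 9, 9, 10, 1, 2]
Entering loop: for v, x in zip(arr, lst):

After execution: total = 8
8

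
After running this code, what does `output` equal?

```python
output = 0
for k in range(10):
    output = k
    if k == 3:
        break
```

Let's trace through this code step by step.

Initialize: output = 0
Entering loop: for k in range(10):

After execution: output = 3
3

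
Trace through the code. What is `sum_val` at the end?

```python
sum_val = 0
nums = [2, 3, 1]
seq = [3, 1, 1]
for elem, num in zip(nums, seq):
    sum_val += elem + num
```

Let's trace through this code step by step.

Initialize: sum_val = 0
Initialize: nums = [2, 3, 1]
Initialize: seq = [3, 1, 1]
Entering loop: for elem, num in zip(nums, seq):

After execution: sum_val = 11
11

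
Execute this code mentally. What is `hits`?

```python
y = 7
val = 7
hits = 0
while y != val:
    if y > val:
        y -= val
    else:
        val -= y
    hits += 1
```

Let's trace through this code step by step.

Initialize: y = 7
Initialize: val = 7
Initialize: hits = 0
Entering loop: while y != val:

After execution: hits = 0
0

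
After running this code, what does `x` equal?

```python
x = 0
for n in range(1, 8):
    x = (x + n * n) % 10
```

Let's trace through this code step by step.

Initialize: x = 0
Entering loop: for n in range(1, 8):

After execution: x = 0
0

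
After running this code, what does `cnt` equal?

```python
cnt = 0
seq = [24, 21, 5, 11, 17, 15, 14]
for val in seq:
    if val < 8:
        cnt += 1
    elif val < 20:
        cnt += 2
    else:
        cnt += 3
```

Let's trace through this code step by step.

Initialize: cnt = 0
Initialize: seq = [24, 21, 5, 11, 17, 15, 14]
Entering loop: for val in seq:

After execution: cnt = 15
15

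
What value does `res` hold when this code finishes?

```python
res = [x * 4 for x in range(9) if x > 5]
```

Let's trace through this code step by step.

Initialize: res = [x * 4 for x in range(9) if x > 5]

After execution: res = [24, 28, 32]
[24, 28, 32]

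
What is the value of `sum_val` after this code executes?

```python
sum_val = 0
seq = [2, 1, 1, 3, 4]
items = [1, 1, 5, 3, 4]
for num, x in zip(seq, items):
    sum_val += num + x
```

Let's trace through this code step by step.

Initialize: sum_val = 0
Initialize: seq = [2, 1, 1, 3, 4]
Initialize: items = [1, 1, 5, 3, 4]
Entering loop: for num, x in zip(seq, items):

After execution: sum_val = 25
25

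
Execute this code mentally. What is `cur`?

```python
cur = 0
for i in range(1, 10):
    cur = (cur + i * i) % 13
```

Let's trace through this code step by step.

Initialize: cur = 0
Entering loop: for i in range(1, 10):

After execution: cur = 12
12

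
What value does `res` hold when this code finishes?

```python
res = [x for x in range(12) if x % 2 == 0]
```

Let's trace through this code step by step.

Initialize: res = [x for x in range(12) if x % 2 == 0]

After execution: res = [0, 2, 4, 6, 8, 10]
[0, 2, 4, 6, 8, 10]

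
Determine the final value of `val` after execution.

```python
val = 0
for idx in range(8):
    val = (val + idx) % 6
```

Let's trace through this code step by step.

Initialize: val = 0
Entering loop: for idx in range(8):

After execution: val = 4
4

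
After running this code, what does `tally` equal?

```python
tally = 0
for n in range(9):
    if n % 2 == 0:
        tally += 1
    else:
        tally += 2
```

Let's trace through this code step by step.

Initialize: tally = 0
Entering loop: for n in range(9):

After execution: tally = 13
13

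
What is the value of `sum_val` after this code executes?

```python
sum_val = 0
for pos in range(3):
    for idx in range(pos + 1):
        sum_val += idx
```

Let's trace through this code step by step.

Initialize: sum_val = 0
Entering loop: for pos in range(3):

After execution: sum_val = 4
4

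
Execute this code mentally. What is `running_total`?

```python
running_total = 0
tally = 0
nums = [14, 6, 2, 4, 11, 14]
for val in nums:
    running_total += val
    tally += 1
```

Let's trace through this code step by step.

Initialize: running_total = 0
Initialize: tally = 0
Initialize: nums = [14, 6, 2, 4, 11, 14]
Entering loop: for val in nums:

After execution: running_total = 51
51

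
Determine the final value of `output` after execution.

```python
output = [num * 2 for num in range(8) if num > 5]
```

Let's trace through this code step by step.

Initialize: output = [num * 2 for num in range(8) if num > 5]

After execution: output = [12, 14]
[12, 14]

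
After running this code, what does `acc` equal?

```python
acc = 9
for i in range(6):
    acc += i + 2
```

Let's trace through this code step by step.

Initialize: acc = 9
Entering loop: for i in range(6):

After execution: acc = 36
36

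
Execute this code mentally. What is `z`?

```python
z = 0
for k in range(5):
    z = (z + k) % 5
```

Let's trace through this code step by step.

Initialize: z = 0
Entering loop: for k in range(5):

After execution: z = 0
0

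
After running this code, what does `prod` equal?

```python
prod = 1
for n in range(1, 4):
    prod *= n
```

Let's trace through this code step by step.

Initialize: prod = 1
Entering loop: for n in range(1, 4):

After execution: prod = 6
6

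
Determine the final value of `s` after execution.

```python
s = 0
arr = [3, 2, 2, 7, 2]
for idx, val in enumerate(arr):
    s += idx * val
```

Let's trace through this code step by step.

Initialize: s = 0
Initialize: arr = [3, 2, 2, 7, 2]
Entering loop: for idx, val in enumerate(arr):

After execution: s = 35
35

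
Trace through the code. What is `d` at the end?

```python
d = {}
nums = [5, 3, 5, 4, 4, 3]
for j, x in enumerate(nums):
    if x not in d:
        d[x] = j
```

Let's trace through this code step by step.

Initialize: d = {}
Initialize: nums = [5, 3, 5, 4, 4, 3]
Entering loop: for j, x in enumerate(nums):

After execution: d = {5: 0, 3: 1, 4: 3}
{5: 0, 3: 1, 4: 3}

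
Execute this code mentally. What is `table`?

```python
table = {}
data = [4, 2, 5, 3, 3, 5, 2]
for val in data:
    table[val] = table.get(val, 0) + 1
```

Let's trace through this code step by step.

Initialize: table = {}
Initialize: data = [4, 2, 5, 3, 3, 5, 2]
Entering loop: for val in data:

After execution: table = {4: 1, 2: 2, 5: 2, 3: 2}
{4: 1, 2: 2, 5: 2, 3: 2}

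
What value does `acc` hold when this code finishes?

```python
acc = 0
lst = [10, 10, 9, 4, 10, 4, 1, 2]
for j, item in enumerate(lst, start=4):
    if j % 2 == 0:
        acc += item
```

Let's trace through this code step by step.

Initialize: acc = 0
Initialize: lst = [10, 10, 9, 4, 10, 4, 1, 2]
Entering loop: for j, item in enumerate(lst, start=4):

After execution: acc = 30
30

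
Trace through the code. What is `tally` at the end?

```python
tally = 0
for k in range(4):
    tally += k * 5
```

Let's trace through this code step by step.

Initialize: tally = 0
Entering loop: for k in range(4):

After execution: tally = 30
30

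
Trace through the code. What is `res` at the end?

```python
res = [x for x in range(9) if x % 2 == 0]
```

Let's trace through this code step by step.

Initialize: res = [x for x in range(9) if x % 2 == 0]

After execution: res = [0, 2, 4, 6, 8]
[0, 2, 4, 6, 8]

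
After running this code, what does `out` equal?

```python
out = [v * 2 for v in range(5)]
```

Let's trace through this code step by step.

Initialize: out = [v * 2 for v in range(5)]

After execution: out = [0, 2, 4, 6, 8]
[0, 2, 4, 6, 8]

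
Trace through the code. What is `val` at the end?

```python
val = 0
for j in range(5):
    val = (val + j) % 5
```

Let's trace through this code step by step.

Initialize: val = 0
Entering loop: for j in range(5):

After execution: val = 0
0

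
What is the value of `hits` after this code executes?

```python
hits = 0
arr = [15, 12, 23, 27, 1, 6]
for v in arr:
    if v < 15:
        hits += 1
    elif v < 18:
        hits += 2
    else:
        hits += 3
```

Let's trace through this code step by step.

Initialize: hits = 0
Initialize: arr = [15, 12, 23, 27, 1, 6]
Entering loop: for v in arr:

After execution: hits = 11
11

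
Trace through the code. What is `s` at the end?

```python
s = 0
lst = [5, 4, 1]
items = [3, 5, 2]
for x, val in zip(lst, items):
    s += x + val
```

Let's trace through this code step by step.

Initialize: s = 0
Initialize: lst = [5, 4, 1]
Initialize: items = [3, 5, 2]
Entering loop: for x, val in zip(lst, items):

After execution: s = 20
20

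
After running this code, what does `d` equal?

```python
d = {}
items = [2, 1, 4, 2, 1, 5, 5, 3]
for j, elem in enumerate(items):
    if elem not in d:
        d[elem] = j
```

Let's trace through this code step by step.

Initialize: d = {}
Initialize: items = [2, 1, 4, 2, 1, 5, 5, 3]
Entering loop: for j, elem in enumerate(items):

After execution: d = {2: 0, 1: 1, 4: 2, 5: 5, 3: 7}
{2: 0, 1: 1, 4: 2, 5: 5, 3: 7}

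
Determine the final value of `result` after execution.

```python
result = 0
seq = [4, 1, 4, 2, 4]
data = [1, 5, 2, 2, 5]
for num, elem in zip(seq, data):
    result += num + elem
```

Let's trace through this code step by step.

Initialize: result = 0
Initialize: seq = [4, 1, 4, 2, 4]
Initialize: data = [1, 5, 2, 2, 5]
Entering loop: for num, elem in zip(seq, data):

After execution: result = 30
30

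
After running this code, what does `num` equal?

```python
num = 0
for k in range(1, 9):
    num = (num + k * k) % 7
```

Let's trace through this code step by step.

Initialize: num = 0
Entering loop: for k in range(1, 9):

After execution: num = 1
1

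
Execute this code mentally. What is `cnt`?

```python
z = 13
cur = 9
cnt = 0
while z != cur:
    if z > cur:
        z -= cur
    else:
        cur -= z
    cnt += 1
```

Let's trace through this code step by step.

Initialize: z = 13
Initialize: cur = 9
Initialize: cnt = 0
Entering loop: while z != cur:

After execution: cnt = 6
6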